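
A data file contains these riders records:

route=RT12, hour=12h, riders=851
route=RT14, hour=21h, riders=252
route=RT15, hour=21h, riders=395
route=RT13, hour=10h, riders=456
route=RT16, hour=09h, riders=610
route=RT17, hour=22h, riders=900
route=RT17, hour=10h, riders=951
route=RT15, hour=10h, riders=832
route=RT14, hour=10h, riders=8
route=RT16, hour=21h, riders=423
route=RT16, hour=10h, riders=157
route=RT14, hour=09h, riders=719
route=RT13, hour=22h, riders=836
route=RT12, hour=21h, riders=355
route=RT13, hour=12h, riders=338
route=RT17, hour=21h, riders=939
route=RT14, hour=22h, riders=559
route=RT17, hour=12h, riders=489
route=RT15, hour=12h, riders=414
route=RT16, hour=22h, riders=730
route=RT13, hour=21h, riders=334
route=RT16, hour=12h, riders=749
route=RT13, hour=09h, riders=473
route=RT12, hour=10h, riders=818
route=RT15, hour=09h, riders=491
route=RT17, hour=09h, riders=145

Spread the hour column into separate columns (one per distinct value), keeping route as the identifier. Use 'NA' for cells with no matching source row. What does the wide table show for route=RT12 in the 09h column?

NA

No long-format row has route=RT12 and hour=09h, so the cell is NA.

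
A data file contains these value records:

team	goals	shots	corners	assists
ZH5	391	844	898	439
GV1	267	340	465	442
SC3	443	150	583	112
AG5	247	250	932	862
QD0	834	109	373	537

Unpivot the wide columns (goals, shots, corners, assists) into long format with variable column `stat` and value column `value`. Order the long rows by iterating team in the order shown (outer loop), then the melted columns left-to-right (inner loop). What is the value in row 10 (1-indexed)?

20 rows total (5 × 4). Row 10: index ⌊(10-1)/4⌋ = 2 into team → SC3; (10-1) mod 4 = 1 into the melted columns → shots.
So row 10 is (SC3, shots, 150); value = 150.

150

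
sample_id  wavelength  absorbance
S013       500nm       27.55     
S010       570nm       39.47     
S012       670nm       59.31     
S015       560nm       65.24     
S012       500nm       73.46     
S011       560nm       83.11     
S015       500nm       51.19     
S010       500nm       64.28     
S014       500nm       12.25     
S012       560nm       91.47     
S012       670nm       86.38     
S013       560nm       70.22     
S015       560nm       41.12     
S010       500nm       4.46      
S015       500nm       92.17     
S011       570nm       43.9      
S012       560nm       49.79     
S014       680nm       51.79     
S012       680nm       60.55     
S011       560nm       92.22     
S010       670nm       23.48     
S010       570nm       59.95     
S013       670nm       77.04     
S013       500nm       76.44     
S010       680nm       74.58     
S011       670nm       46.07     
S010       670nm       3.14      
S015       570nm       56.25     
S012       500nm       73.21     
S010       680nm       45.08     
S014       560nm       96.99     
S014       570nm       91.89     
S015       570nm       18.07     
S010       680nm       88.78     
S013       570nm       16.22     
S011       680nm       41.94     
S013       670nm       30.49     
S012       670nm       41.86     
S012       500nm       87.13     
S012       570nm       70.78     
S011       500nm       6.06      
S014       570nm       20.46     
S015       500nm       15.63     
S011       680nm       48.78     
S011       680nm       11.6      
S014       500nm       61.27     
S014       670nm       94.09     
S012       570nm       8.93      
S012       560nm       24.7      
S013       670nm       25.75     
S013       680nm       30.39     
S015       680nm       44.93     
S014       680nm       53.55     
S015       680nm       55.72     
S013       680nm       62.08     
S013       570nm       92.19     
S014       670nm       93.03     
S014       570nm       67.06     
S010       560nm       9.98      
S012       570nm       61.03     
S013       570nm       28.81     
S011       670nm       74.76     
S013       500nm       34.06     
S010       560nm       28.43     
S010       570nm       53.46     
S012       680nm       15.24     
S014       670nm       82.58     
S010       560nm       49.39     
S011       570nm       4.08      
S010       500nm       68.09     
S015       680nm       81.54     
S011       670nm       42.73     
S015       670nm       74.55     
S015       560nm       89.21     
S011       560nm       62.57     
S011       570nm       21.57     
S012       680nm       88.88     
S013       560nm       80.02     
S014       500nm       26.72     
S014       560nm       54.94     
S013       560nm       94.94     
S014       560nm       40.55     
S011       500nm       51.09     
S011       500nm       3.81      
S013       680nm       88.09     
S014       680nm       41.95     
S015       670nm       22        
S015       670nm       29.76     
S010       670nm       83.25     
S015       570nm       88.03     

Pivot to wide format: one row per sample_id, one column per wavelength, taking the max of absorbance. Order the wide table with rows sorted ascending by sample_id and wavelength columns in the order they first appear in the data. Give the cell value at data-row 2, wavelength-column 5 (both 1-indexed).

With rows sorted ascending by sample_id, row 2 is sample_id=S011. wavelength columns in first-appearance order: 500nm, 570nm, 670nm, 560nm, 680nm; column 5 is 680nm.
Long rows with sample_id=S011, wavelength=680nm: max(41.94, 48.78, 11.6) = 48.78.

48.78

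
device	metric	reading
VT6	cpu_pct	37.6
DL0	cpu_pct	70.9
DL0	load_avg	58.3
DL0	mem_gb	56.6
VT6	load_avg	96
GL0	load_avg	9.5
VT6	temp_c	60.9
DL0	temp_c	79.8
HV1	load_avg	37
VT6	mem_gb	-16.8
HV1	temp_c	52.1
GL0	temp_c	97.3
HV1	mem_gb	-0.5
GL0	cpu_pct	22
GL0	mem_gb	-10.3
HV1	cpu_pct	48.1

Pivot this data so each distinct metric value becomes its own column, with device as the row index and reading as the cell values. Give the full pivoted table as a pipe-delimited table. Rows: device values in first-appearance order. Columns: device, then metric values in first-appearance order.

Columns: device plus the 4 distinct metric values (cpu_pct, load_avg, mem_gb, temp_c).
For example, row VT6 column cpu_pct takes reading=37.6 from the long row (VT6, cpu_pct).

| device | cpu_pct | load_avg | mem_gb | temp_c |
| VT6 | 37.6 | 96 | -16.8 | 60.9 |
| DL0 | 70.9 | 58.3 | 56.6 | 79.8 |
| GL0 | 22 | 9.5 | -10.3 | 97.3 |
| HV1 | 48.1 | 37 | -0.5 | 52.1 |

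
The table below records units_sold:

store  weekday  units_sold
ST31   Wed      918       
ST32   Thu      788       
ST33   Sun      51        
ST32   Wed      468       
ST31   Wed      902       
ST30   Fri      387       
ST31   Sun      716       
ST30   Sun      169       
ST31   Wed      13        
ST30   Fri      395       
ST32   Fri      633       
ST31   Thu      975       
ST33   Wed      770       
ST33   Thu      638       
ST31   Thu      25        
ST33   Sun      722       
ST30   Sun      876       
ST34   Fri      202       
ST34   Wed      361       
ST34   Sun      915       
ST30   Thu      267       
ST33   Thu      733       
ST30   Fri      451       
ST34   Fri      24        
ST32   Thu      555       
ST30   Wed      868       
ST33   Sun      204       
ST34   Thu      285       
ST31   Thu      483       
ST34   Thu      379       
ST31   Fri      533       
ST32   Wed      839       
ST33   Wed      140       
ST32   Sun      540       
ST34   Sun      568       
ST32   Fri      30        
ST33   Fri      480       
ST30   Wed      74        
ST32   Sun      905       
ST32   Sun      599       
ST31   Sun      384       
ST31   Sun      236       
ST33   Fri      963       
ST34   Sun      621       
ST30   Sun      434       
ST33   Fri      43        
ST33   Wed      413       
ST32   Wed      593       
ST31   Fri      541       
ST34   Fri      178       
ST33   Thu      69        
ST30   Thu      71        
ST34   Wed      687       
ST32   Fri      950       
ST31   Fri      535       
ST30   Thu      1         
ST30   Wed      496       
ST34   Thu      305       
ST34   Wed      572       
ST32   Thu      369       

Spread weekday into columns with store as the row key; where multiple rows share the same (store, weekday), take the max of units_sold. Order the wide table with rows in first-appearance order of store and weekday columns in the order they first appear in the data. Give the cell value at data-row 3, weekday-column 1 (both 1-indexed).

With rows in first-appearance order of store, row 3 is store=ST33. weekday columns in first-appearance order: Wed, Thu, Sun, Fri; column 1 is Wed.
Long rows with store=ST33, weekday=Wed: max(770, 140, 413) = 770.

770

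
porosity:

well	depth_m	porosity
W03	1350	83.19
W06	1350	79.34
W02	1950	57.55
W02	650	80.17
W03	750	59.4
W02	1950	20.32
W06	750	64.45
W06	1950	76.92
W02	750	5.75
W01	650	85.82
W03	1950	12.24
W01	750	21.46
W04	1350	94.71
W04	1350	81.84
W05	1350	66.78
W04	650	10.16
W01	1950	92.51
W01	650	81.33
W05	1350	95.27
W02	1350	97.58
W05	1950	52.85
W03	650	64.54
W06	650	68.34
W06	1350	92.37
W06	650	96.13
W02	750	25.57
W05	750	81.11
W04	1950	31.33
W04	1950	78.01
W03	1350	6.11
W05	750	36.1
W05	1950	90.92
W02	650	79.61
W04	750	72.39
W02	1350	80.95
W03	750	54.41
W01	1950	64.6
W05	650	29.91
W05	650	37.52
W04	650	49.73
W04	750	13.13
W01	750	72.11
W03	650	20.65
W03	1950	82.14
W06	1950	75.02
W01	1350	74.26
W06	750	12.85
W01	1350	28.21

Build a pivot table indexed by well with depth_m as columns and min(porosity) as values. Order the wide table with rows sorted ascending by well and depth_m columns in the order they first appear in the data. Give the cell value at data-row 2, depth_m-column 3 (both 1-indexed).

With rows sorted ascending by well, row 2 is well=W02. depth_m columns in first-appearance order: 1350, 1950, 650, 750; column 3 is 650.
Long rows with well=W02, depth_m=650: min(80.17, 79.61) = 79.61.

79.61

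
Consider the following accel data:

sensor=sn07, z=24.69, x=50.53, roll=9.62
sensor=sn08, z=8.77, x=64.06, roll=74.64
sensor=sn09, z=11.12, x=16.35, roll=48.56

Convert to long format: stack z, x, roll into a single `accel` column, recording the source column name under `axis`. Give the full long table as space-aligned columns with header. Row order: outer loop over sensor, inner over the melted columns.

Each (sensor, column) pair becomes one row: 3 × 3 = 9 rows.
For example, (sn07, z) → accel=24.69.

sensor  axis  accel
sn07    z     24.69
sn07    x     50.53
sn07    roll  9.62 
sn08    z     8.77 
sn08    x     64.06
sn08    roll  74.64
sn09    z     11.12
sn09    x     16.35
sn09    roll  48.56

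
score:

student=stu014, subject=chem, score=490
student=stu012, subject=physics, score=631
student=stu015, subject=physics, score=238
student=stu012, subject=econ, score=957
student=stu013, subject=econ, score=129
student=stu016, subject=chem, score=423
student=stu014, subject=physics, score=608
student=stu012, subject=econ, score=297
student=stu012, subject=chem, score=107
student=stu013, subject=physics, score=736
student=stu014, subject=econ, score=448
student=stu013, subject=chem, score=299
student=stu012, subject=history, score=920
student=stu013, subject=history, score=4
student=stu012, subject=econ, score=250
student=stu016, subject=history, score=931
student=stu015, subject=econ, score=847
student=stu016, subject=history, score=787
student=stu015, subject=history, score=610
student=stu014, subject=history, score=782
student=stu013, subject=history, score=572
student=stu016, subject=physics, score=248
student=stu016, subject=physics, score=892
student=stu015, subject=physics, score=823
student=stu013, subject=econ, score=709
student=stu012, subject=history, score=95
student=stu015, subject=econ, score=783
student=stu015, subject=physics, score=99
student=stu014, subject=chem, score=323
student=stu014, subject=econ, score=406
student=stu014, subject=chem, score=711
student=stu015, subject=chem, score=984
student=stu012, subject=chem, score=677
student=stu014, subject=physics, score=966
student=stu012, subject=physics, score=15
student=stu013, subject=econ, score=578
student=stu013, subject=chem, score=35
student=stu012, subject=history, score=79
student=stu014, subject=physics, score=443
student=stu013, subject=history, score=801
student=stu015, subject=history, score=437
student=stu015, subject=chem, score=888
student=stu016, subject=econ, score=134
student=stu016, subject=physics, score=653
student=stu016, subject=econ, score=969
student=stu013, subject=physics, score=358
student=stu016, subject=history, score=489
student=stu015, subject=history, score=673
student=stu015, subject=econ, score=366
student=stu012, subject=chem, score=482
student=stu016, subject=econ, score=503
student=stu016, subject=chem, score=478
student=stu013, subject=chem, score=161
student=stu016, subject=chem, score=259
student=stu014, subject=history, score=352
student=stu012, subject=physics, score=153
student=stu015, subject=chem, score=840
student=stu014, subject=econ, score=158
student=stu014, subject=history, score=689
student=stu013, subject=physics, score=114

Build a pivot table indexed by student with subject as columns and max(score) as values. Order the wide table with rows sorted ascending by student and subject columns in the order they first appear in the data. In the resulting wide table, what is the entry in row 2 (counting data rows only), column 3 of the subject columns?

709

With rows sorted ascending by student, row 2 is student=stu013. subject columns in first-appearance order: chem, physics, econ, history; column 3 is econ.
Long rows with student=stu013, subject=econ: max(129, 709, 578) = 709.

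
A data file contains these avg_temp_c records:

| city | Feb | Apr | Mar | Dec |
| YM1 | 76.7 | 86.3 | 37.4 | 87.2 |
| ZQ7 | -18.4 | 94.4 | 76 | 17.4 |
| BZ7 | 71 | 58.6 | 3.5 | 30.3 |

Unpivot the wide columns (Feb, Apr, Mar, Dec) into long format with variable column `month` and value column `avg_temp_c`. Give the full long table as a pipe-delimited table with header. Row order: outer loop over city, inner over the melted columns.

| city | month | avg_temp_c |
| YM1 | Feb | 76.7 |
| YM1 | Apr | 86.3 |
| YM1 | Mar | 37.4 |
| YM1 | Dec | 87.2 |
| ZQ7 | Feb | -18.4 |
| ZQ7 | Apr | 94.4 |
| ZQ7 | Mar | 76 |
| ZQ7 | Dec | 17.4 |
| BZ7 | Feb | 71 |
| BZ7 | Apr | 58.6 |
| BZ7 | Mar | 3.5 |
| BZ7 | Dec | 30.3 |

Each (city, column) pair becomes one row: 3 × 4 = 12 rows.
For example, (YM1, Feb) → avg_temp_c=76.7.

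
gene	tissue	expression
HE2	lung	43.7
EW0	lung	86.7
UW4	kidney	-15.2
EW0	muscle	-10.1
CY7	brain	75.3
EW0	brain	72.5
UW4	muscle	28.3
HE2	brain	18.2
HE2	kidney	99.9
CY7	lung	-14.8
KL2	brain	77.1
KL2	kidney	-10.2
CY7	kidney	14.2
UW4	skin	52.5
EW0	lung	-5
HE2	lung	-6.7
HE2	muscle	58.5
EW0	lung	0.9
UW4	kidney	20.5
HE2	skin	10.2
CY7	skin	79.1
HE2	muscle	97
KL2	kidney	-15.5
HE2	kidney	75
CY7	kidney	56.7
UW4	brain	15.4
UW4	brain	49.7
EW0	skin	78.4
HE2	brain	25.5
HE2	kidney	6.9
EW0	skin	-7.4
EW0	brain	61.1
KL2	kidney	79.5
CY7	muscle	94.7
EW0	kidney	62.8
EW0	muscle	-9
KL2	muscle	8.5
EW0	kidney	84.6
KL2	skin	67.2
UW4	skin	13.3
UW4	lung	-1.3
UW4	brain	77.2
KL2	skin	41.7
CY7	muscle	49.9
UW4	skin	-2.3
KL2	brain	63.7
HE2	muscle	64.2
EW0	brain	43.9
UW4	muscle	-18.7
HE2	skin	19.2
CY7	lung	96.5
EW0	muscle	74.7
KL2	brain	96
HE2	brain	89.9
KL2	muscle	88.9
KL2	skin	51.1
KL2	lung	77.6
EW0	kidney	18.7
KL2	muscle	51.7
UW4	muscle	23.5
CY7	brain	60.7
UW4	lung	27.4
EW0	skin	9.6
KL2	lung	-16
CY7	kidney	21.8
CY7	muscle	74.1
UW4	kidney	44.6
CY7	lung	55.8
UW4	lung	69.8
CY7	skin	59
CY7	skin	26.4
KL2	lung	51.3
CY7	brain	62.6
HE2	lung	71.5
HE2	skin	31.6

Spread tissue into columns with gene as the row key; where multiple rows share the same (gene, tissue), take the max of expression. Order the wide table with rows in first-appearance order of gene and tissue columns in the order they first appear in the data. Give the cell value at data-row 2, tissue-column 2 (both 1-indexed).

84.6

With rows in first-appearance order of gene, row 2 is gene=EW0. tissue columns in first-appearance order: lung, kidney, muscle, brain, skin; column 2 is kidney.
Long rows with gene=EW0, tissue=kidney: max(62.8, 84.6, 18.7) = 84.6.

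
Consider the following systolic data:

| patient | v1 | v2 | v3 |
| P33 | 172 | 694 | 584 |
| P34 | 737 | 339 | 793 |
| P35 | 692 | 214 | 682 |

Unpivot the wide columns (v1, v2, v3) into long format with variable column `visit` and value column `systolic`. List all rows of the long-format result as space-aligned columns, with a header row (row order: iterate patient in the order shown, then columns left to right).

patient  visit  systolic
P33      v1     172     
P33      v2     694     
P33      v3     584     
P34      v1     737     
P34      v2     339     
P34      v3     793     
P35      v1     692     
P35      v2     214     
P35      v3     682     

Each (patient, column) pair becomes one row: 3 × 3 = 9 rows.
For example, (P33, v1) → systolic=172.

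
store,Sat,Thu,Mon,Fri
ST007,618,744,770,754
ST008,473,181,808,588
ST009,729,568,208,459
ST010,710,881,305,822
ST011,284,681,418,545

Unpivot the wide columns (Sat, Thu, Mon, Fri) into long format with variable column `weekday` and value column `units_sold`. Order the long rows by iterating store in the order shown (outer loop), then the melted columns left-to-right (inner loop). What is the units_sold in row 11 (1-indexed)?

208

20 rows total (5 × 4). Row 11: index ⌊(11-1)/4⌋ = 2 into store → ST009; (11-1) mod 4 = 2 into the melted columns → Mon.
So row 11 is (ST009, Mon, 208); units_sold = 208.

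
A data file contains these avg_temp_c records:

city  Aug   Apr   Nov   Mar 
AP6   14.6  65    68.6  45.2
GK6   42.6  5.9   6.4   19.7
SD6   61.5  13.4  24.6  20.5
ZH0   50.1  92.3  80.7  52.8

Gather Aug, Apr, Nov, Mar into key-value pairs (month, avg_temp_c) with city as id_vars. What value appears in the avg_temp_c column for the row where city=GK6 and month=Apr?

5.9

Unpivoting turns each (city, wide-column) pair into one long row.
The wide cell at row GK6, column Apr holds 5.9, so the long row (GK6, Apr) has avg_temp_c=5.9.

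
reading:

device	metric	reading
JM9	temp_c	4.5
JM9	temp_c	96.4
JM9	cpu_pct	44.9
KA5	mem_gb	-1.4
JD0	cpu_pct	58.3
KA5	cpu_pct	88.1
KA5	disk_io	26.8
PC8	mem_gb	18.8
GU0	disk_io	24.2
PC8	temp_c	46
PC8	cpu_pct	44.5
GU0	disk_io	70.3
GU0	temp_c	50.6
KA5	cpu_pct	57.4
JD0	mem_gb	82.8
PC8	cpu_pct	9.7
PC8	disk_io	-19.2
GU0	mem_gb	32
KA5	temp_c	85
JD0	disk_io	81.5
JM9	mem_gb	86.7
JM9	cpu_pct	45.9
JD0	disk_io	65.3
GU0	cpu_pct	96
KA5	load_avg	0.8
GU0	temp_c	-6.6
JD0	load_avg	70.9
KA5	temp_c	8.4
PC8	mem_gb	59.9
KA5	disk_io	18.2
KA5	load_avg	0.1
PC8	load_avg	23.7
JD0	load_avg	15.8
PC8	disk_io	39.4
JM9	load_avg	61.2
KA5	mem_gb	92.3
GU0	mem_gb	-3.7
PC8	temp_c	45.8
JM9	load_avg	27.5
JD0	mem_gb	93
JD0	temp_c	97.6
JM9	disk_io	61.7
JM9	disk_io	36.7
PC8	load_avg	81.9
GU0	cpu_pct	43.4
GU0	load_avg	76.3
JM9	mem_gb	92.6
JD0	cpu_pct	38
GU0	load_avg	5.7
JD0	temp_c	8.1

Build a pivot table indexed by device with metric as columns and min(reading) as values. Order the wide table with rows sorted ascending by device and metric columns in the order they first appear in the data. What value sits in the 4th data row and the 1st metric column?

With rows sorted ascending by device, row 4 is device=KA5. metric columns in first-appearance order: temp_c, cpu_pct, mem_gb, disk_io, load_avg; column 1 is temp_c.
Long rows with device=KA5, metric=temp_c: min(85, 8.4) = 8.4.

8.4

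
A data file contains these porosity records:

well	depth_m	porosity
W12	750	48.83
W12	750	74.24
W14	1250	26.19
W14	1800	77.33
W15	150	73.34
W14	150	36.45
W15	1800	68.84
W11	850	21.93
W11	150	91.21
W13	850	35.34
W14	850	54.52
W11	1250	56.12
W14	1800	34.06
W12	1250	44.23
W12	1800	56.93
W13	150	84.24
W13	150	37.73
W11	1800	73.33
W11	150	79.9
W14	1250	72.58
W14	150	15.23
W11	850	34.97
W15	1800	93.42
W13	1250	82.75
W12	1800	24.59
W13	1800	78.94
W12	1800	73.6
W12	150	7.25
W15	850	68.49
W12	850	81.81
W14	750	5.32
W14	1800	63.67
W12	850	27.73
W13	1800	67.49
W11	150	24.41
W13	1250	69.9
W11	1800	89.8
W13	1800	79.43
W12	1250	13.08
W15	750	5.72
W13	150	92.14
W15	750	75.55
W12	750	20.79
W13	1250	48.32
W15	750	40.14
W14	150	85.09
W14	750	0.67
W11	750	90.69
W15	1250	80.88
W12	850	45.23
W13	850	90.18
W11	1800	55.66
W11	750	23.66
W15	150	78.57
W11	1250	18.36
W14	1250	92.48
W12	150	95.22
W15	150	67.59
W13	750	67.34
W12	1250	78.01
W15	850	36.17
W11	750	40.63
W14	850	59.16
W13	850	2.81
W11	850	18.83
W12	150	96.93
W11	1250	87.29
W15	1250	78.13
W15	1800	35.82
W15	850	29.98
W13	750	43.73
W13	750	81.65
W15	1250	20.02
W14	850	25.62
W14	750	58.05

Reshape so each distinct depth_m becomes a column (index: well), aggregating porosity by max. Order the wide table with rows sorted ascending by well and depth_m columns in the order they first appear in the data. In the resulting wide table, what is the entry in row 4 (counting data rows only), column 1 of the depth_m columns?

With rows sorted ascending by well, row 4 is well=W14. depth_m columns in first-appearance order: 750, 1250, 1800, 150, 850; column 1 is 750.
Long rows with well=W14, depth_m=750: max(5.32, 0.67, 58.05) = 58.05.

58.05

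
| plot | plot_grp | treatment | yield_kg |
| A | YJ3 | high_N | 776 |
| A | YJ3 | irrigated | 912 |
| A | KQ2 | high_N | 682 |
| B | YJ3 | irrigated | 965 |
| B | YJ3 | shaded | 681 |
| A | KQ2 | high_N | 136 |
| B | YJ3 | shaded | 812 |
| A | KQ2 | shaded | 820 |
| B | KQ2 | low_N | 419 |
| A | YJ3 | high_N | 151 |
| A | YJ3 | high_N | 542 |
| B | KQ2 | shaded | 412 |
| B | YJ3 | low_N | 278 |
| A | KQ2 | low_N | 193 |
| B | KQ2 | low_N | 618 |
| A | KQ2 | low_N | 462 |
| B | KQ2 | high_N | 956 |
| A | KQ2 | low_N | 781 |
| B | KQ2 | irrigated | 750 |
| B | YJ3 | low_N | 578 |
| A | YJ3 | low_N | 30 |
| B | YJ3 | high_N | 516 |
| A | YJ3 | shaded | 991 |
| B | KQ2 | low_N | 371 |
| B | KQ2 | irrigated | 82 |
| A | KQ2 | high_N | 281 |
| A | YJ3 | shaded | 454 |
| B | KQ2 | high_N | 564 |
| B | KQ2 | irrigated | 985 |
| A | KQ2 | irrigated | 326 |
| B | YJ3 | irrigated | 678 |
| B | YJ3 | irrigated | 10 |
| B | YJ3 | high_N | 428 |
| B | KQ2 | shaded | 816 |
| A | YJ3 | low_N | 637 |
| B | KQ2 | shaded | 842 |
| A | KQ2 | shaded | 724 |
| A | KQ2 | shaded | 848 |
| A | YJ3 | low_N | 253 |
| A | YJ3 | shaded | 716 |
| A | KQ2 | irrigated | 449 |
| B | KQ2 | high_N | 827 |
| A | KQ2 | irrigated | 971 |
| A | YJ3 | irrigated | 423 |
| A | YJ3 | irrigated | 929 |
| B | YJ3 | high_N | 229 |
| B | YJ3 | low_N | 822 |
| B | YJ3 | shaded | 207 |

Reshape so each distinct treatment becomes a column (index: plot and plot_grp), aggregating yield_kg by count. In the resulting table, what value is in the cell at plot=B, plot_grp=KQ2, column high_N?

3

Rows with plot=B, plot_grp=KQ2 and treatment=high_N: yield_kg values are 956, 564, 827.
3 rows match — count = 3.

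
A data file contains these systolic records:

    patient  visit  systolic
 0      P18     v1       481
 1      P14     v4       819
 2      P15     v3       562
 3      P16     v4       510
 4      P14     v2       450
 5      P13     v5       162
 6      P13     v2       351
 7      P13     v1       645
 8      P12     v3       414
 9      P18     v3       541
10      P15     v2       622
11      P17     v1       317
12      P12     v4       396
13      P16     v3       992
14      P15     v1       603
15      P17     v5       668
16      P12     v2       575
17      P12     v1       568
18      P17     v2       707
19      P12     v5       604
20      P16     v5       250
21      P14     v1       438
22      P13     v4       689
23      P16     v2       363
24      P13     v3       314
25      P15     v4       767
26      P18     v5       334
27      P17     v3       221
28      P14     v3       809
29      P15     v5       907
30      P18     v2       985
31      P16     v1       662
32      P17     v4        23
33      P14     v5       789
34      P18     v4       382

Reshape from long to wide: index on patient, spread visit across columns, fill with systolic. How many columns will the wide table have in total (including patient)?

1 column for patient plus 5 distinct visit values → 6 columns.

6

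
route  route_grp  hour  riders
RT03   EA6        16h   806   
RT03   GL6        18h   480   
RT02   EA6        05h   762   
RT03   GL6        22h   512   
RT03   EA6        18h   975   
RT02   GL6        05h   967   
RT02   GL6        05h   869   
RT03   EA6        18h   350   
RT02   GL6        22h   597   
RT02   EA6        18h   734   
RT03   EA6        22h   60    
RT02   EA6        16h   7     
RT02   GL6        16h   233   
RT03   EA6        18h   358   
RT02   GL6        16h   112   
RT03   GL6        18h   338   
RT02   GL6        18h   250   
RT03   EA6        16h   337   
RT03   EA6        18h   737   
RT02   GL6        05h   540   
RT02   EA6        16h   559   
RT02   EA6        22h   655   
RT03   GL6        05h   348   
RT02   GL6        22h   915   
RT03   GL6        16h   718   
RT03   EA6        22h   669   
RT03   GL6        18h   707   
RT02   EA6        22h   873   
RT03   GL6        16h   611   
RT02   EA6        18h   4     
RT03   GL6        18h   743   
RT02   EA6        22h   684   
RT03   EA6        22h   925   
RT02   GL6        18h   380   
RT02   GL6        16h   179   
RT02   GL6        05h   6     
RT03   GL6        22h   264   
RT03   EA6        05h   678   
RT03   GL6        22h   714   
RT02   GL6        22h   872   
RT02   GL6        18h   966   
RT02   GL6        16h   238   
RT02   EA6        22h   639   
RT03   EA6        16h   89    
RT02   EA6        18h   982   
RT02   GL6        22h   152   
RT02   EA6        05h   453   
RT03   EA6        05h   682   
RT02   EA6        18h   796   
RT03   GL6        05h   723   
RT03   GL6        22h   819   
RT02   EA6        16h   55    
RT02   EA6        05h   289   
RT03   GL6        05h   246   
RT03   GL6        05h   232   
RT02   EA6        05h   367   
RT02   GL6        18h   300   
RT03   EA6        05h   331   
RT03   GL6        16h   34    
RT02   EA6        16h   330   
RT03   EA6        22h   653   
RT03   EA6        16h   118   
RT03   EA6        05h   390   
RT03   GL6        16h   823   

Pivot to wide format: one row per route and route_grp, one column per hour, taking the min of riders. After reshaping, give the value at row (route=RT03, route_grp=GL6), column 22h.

264

Rows with route=RT03, route_grp=GL6 and hour=22h: riders values are 512, 264, 714, 819.
min(512, 264, 714, 819) = 264.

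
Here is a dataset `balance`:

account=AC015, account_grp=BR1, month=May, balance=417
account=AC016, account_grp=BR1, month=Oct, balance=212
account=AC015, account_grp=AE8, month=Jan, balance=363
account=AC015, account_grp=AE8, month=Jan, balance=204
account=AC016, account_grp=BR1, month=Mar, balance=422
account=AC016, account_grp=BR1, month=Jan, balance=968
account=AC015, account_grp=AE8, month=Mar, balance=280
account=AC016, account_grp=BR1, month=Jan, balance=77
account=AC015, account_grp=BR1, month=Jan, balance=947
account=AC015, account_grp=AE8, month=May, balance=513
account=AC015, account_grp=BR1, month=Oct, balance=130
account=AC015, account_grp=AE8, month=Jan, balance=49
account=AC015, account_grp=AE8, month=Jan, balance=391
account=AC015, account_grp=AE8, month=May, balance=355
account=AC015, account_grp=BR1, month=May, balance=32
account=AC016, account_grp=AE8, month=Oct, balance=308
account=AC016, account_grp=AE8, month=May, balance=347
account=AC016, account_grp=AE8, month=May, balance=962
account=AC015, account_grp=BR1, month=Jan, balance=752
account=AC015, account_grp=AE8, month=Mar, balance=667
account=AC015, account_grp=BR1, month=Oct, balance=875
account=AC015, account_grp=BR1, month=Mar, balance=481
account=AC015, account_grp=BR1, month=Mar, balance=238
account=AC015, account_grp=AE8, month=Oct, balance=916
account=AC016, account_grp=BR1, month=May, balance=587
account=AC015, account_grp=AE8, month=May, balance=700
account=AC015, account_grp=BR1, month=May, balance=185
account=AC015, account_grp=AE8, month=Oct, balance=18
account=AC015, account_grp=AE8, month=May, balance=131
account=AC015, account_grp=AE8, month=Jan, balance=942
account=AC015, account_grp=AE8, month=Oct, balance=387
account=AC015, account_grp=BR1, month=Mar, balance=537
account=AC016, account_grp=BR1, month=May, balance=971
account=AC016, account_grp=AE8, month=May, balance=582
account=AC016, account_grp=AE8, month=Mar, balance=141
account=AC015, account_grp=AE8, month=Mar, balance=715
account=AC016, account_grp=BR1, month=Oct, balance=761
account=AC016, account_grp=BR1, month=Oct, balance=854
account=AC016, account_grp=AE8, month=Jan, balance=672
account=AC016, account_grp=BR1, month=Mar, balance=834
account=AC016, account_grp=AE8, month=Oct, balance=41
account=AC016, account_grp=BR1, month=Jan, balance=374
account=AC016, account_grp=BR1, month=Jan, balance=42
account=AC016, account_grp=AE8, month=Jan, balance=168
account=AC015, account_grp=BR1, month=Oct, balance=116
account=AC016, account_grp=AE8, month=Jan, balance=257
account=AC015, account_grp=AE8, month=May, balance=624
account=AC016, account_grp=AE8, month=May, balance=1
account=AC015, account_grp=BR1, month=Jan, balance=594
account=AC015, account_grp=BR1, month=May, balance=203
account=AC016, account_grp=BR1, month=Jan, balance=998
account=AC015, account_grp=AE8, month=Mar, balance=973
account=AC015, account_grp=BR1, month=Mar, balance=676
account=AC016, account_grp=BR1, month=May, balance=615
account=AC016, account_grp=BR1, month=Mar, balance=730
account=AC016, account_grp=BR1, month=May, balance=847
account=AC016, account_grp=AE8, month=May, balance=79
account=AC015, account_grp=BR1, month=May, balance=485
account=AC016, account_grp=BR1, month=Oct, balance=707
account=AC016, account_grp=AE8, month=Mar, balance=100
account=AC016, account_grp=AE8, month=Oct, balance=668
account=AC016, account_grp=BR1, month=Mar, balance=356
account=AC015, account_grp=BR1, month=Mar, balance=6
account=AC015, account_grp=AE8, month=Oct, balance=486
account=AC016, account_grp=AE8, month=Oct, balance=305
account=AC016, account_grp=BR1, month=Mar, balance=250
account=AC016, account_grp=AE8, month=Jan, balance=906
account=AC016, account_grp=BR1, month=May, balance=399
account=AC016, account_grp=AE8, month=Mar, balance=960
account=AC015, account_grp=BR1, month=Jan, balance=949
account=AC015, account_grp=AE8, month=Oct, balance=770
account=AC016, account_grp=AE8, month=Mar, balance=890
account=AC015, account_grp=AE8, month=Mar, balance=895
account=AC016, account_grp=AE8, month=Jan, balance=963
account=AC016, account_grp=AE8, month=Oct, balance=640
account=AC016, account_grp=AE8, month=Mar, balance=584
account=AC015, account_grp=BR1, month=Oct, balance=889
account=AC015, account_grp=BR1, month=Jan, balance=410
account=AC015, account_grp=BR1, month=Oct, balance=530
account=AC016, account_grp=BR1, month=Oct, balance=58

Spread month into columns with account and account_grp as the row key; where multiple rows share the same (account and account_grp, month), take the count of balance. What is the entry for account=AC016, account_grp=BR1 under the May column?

Rows with account=AC016, account_grp=BR1 and month=May: balance values are 587, 971, 615, 847, 399.
5 rows match — count = 5.

5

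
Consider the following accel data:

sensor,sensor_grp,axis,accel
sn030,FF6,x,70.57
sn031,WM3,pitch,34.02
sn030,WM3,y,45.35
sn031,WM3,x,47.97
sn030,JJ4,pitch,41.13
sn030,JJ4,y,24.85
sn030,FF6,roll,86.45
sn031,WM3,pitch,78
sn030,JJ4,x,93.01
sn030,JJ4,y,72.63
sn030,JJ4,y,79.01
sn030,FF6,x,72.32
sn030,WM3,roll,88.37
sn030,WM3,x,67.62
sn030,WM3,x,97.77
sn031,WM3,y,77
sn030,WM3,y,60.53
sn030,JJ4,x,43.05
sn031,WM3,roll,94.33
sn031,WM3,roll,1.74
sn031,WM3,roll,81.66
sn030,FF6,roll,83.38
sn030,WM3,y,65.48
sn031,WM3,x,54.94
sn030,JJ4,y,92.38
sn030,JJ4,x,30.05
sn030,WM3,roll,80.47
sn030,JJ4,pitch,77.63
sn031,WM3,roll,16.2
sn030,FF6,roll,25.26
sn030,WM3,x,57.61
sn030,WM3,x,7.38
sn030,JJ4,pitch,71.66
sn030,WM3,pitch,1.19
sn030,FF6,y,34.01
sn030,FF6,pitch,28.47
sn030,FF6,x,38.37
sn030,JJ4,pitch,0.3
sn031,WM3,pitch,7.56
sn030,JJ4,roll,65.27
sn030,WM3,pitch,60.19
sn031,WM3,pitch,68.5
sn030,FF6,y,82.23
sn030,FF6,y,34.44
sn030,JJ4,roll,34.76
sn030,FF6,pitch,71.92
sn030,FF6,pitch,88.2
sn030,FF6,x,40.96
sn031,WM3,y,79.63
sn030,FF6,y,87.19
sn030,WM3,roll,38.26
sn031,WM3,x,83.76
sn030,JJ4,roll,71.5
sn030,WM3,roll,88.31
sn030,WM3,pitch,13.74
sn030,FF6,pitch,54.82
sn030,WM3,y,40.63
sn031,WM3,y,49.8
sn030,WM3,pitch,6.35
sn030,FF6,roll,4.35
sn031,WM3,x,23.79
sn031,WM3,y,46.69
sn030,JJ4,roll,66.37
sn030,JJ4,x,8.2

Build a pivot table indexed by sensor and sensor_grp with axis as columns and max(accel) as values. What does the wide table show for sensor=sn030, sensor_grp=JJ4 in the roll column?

Rows with sensor=sn030, sensor_grp=JJ4 and axis=roll: accel values are 65.27, 34.76, 71.5, 66.37.
max(65.27, 34.76, 71.5, 66.37) = 71.5.

71.5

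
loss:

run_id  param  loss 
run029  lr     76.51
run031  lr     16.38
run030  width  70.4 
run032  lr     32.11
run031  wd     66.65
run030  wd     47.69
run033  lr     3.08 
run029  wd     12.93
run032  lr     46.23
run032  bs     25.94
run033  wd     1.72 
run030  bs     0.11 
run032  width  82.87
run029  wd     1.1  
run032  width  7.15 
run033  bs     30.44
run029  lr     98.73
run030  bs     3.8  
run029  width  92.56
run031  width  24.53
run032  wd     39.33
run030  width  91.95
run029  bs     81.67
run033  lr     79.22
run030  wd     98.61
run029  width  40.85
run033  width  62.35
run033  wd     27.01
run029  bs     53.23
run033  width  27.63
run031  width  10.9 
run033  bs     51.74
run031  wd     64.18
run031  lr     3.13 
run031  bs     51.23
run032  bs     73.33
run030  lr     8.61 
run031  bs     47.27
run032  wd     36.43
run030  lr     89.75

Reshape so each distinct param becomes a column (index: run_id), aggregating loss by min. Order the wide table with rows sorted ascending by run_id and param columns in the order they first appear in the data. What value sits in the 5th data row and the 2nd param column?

27.63

With rows sorted ascending by run_id, row 5 is run_id=run033. param columns in first-appearance order: lr, width, wd, bs; column 2 is width.
Long rows with run_id=run033, param=width: min(62.35, 27.63) = 27.63.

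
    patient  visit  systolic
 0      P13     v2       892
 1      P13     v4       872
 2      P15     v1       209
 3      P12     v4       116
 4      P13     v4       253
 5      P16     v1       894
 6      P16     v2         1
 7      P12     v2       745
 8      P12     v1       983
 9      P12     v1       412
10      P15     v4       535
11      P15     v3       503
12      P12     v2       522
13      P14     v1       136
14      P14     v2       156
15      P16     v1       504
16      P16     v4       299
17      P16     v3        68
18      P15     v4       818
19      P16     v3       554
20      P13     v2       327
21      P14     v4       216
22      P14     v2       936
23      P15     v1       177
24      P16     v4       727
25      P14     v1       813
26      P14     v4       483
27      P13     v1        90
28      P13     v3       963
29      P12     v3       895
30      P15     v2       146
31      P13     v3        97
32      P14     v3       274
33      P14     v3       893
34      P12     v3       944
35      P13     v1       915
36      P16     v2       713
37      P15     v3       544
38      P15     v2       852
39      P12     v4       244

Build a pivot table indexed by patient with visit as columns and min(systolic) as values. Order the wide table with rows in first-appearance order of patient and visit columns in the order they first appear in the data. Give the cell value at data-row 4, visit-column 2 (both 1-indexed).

299

With rows in first-appearance order of patient, row 4 is patient=P16. visit columns in first-appearance order: v2, v4, v1, v3; column 2 is v4.
Long rows with patient=P16, visit=v4: min(299, 727) = 299.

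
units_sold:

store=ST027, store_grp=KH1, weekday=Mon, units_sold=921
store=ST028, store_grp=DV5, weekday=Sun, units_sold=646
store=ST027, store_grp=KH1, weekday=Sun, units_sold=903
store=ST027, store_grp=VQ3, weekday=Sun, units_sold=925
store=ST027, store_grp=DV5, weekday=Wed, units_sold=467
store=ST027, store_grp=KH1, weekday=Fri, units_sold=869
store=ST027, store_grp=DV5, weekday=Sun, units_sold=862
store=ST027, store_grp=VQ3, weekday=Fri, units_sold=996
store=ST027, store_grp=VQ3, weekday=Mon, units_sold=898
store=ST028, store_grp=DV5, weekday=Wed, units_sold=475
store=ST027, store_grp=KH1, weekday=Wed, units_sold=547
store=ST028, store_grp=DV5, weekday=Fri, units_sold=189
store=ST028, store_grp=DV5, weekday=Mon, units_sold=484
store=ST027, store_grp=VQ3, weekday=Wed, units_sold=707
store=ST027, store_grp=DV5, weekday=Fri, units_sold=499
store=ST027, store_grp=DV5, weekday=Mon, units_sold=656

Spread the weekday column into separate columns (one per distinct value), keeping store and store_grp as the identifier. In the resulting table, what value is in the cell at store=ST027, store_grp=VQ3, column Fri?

Wide layout: rows indexed by store and store_grp, columns are the 4 distinct weekday values (Mon, Sun, Wed, Fri).
Cell (store=ST027, store_grp=VQ3, weekday=Fri) draws from the long row where store=ST027, store_grp=VQ3 and weekday=Fri, which has units_sold=996.

996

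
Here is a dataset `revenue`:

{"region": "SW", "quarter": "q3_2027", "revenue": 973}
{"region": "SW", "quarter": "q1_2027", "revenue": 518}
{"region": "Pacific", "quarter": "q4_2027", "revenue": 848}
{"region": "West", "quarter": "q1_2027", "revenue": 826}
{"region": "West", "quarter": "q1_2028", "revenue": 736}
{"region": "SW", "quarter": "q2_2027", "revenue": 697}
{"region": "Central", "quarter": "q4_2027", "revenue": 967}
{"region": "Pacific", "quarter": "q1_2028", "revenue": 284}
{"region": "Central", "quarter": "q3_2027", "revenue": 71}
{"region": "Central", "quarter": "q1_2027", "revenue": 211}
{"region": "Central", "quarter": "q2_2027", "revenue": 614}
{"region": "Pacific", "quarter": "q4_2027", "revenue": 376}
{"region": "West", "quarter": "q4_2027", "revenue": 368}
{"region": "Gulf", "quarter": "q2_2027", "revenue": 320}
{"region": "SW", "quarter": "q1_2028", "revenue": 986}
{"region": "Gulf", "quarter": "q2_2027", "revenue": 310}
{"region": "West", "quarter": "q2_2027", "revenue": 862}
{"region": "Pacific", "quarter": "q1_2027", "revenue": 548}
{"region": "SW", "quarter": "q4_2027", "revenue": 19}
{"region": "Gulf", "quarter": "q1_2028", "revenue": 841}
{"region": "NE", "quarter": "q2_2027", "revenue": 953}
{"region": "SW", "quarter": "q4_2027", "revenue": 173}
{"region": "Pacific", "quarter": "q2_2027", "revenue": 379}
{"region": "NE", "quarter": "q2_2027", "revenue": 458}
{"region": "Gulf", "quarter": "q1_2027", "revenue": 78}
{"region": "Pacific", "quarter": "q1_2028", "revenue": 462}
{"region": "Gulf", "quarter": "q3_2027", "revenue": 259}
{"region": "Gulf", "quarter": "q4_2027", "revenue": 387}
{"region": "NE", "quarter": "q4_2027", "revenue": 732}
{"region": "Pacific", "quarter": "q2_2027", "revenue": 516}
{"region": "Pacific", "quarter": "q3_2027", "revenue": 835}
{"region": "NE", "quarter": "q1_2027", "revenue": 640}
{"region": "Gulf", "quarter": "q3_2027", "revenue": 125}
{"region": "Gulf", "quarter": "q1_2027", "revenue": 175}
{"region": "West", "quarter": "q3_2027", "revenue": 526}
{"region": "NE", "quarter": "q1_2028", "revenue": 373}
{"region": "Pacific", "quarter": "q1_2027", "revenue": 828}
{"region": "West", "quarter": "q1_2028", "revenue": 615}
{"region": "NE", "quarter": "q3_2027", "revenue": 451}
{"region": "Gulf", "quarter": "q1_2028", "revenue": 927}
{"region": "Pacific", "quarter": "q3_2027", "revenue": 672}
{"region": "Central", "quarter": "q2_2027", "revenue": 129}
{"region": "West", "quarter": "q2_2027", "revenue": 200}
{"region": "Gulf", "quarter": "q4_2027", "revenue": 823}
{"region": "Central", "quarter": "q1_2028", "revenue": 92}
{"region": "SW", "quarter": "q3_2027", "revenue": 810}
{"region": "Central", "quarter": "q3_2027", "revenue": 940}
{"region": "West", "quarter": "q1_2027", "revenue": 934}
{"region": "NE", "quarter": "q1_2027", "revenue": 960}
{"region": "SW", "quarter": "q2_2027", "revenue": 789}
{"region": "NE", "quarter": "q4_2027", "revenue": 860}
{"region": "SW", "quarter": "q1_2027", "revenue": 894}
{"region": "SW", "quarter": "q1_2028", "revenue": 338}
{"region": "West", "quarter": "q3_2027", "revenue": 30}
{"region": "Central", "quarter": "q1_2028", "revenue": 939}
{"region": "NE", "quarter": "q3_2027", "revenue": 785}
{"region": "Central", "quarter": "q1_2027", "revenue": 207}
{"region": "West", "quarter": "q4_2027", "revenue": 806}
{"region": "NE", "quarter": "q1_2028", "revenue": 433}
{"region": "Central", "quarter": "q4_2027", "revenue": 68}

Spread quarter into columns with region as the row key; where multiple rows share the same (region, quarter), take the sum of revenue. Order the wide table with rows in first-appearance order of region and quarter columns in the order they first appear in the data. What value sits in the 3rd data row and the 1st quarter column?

556

With rows in first-appearance order of region, row 3 is region=West. quarter columns in first-appearance order: q3_2027, q1_2027, q4_2027, q1_2028, q2_2027; column 1 is q3_2027.
Long rows with region=West, quarter=q3_2027: 526 + 30 = 556.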